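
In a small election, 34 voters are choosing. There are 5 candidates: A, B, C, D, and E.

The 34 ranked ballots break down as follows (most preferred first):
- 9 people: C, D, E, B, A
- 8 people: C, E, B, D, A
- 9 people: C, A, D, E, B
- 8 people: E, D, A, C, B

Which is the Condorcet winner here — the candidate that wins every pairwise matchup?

C

C vs A: 26–8
C vs B: 34–0
C vs D: 26–8
C vs E: 26–8
C beats every other candidate.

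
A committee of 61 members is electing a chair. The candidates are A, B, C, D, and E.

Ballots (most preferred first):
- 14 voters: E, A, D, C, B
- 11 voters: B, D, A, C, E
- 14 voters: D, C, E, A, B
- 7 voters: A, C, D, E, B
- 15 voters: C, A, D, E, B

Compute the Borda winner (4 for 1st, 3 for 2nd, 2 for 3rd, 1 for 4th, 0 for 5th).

D

A: 14×3 + 11×2 + 14×1 + 7×4 + 15×3 = 151
B: 14×0 + 11×4 + 14×0 + 7×0 + 15×0 = 44
C: 14×1 + 11×1 + 14×3 + 7×3 + 15×4 = 148
D: 14×2 + 11×3 + 14×4 + 7×2 + 15×2 = 161
E: 14×4 + 11×0 + 14×2 + 7×1 + 15×1 = 106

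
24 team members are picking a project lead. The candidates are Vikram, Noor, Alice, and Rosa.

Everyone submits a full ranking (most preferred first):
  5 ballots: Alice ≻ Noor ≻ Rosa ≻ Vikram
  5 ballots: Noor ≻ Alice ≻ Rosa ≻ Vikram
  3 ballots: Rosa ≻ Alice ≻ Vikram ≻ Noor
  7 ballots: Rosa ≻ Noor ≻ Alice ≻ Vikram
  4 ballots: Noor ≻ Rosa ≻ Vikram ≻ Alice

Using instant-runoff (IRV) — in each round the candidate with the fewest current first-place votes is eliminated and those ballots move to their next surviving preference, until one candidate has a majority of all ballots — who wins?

Round 1: Vikram 0, Noor 9, Alice 5, Rosa 10. Vikram eliminated.
Round 2: Noor 9, Alice 5, Rosa 10. Alice eliminated.
Round 3: Noor 14, Rosa 10. Noor has a majority (≥13).

Noor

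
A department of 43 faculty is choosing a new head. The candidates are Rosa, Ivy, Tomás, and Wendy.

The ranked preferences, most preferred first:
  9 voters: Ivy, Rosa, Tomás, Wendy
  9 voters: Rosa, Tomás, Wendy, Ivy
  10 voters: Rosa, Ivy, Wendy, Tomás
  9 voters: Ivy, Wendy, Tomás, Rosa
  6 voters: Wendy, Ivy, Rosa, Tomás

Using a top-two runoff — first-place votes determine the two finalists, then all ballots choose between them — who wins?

Ivy

Round 1 first-place votes: Rosa 19, Ivy 18, Tomás 0, Wendy 6. Rosa and Ivy advance.
Runoff: Rosa is ranked above Ivy on 19 ballots, Ivy above Rosa on 24.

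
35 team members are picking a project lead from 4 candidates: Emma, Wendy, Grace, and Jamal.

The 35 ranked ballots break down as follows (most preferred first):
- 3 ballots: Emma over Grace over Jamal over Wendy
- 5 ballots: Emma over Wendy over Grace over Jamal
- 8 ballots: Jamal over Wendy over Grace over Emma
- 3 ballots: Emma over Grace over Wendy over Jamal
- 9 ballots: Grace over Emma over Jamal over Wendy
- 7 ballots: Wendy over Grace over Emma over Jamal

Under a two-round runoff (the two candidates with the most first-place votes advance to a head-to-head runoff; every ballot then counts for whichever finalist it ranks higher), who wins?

Grace

Round 1 first-place votes: Emma 11, Wendy 7, Grace 9, Jamal 8. Emma and Grace advance.
Runoff: Emma is ranked above Grace on 11 ballots, Grace above Emma on 24.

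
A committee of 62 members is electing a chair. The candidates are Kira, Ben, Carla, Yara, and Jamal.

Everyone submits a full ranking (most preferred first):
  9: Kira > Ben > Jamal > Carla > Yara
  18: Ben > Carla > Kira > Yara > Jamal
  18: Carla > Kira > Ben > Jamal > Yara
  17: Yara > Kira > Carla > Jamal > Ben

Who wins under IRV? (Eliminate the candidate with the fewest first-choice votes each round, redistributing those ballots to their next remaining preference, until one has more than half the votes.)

Round 1: Kira 9, Ben 18, Carla 18, Yara 17, Jamal 0. Jamal eliminated.
Round 2: Kira 9, Ben 18, Carla 18, Yara 17. Kira eliminated.
Round 3: Ben 27, Carla 18, Yara 17. Yara eliminated.
Round 4: Ben 27, Carla 35. Carla has a majority (≥32).

Carla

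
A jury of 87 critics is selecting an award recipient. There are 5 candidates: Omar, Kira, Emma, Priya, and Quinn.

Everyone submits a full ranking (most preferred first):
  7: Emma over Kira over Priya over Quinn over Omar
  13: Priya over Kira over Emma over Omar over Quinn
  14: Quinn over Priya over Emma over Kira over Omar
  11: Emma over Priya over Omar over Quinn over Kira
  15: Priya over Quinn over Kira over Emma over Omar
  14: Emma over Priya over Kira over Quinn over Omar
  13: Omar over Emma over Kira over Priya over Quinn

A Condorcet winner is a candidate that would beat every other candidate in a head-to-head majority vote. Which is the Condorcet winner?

Emma

Emma vs Omar: 74–13
Emma vs Kira: 59–28
Emma vs Priya: 45–42
Emma vs Quinn: 58–29
Emma beats every other candidate.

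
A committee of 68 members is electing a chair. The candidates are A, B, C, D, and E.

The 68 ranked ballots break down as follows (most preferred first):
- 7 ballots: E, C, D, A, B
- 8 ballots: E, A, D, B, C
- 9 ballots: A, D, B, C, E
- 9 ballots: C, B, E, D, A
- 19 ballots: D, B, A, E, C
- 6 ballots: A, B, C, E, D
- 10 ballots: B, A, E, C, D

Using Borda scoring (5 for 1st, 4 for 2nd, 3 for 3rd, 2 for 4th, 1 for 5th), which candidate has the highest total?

A: 7×2 + 8×4 + 9×5 + 9×1 + 19×3 + 6×5 + 10×4 = 227
B: 7×1 + 8×2 + 9×3 + 9×4 + 19×4 + 6×4 + 10×5 = 236
C: 7×4 + 8×1 + 9×2 + 9×5 + 19×1 + 6×3 + 10×2 = 156
D: 7×3 + 8×3 + 9×4 + 9×2 + 19×5 + 6×1 + 10×1 = 210
E: 7×5 + 8×5 + 9×1 + 9×3 + 19×2 + 6×2 + 10×3 = 191

B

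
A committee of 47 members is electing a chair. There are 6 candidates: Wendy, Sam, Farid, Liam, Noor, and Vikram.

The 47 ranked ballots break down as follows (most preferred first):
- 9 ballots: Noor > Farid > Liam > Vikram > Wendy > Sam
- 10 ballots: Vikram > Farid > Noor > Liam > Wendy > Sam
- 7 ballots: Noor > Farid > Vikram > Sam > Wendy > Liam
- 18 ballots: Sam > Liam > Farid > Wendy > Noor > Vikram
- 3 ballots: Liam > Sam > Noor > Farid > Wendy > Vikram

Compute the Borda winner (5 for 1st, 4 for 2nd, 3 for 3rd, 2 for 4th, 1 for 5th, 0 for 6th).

Wendy: 9×1 + 10×1 + 7×1 + 18×2 + 3×1 = 65
Sam: 9×0 + 10×0 + 7×2 + 18×5 + 3×4 = 116
Farid: 9×4 + 10×4 + 7×4 + 18×3 + 3×2 = 164
Liam: 9×3 + 10×2 + 7×0 + 18×4 + 3×5 = 134
Noor: 9×5 + 10×3 + 7×5 + 18×1 + 3×3 = 137
Vikram: 9×2 + 10×5 + 7×3 + 18×0 + 3×0 = 89

Farid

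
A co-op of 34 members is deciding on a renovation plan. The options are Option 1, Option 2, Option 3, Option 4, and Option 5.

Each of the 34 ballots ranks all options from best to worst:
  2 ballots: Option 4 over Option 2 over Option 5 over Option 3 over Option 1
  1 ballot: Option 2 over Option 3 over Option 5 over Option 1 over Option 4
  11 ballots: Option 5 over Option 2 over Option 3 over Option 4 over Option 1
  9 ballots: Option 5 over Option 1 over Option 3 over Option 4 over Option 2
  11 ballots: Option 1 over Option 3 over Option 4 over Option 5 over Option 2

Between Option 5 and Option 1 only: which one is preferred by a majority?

Option 5 is ranked above Option 1 on 23 ballots; Option 1 above Option 5 on 11.

Option 5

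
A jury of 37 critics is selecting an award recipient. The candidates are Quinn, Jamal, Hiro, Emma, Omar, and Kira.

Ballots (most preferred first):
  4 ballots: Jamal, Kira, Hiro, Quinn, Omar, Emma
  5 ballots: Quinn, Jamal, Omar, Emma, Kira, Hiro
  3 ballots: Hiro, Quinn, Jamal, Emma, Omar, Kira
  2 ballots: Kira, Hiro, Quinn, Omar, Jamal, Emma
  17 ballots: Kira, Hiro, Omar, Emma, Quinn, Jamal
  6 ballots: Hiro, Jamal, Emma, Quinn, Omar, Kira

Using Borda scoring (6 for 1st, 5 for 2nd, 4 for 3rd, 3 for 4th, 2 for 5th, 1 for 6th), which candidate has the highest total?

Hiro

Quinn: 4×3 + 5×6 + 3×5 + 2×4 + 17×2 + 6×3 = 117
Jamal: 4×6 + 5×5 + 3×4 + 2×2 + 17×1 + 6×5 = 112
Hiro: 4×4 + 5×1 + 3×6 + 2×5 + 17×5 + 6×6 = 170
Emma: 4×1 + 5×3 + 3×3 + 2×1 + 17×3 + 6×4 = 105
Omar: 4×2 + 5×4 + 3×2 + 2×3 + 17×4 + 6×2 = 120
Kira: 4×5 + 5×2 + 3×1 + 2×6 + 17×6 + 6×1 = 153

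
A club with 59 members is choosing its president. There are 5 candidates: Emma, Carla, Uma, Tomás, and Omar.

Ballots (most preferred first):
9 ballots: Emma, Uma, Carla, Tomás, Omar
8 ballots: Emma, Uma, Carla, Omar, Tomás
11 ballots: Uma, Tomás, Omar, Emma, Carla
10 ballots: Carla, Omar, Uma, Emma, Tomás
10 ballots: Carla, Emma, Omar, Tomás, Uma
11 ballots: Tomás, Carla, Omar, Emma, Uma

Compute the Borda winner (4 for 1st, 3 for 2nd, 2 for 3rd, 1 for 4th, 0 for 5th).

Carla

Emma: 9×4 + 8×4 + 11×1 + 10×1 + 10×3 + 11×1 = 130
Carla: 9×2 + 8×2 + 11×0 + 10×4 + 10×4 + 11×3 = 147
Uma: 9×3 + 8×3 + 11×4 + 10×2 + 10×0 + 11×0 = 115
Tomás: 9×1 + 8×0 + 11×3 + 10×0 + 10×1 + 11×4 = 96
Omar: 9×0 + 8×1 + 11×2 + 10×3 + 10×2 + 11×2 = 102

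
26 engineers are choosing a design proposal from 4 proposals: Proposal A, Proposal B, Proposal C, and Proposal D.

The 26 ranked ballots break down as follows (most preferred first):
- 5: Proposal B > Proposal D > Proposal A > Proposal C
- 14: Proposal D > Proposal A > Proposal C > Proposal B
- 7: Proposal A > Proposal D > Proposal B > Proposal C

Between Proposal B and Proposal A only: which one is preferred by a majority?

Proposal B is ranked above Proposal A on 5 ballots; Proposal A above Proposal B on 21.

Proposal A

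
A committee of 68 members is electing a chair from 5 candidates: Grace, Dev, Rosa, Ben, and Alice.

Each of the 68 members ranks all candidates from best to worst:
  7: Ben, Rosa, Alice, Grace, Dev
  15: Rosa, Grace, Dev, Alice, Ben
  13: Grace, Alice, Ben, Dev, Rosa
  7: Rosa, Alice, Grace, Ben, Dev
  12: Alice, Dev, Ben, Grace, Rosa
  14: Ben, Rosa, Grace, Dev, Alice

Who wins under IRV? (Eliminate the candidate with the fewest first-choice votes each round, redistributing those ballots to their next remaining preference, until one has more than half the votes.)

Round 1: Grace 13, Dev 0, Rosa 22, Ben 21, Alice 12. Dev eliminated.
Round 2: Grace 13, Rosa 22, Ben 21, Alice 12. Alice eliminated.
Round 3: Grace 13, Rosa 22, Ben 33. Grace eliminated.
Round 4: Rosa 22, Ben 46. Ben has a majority (≥35).

Ben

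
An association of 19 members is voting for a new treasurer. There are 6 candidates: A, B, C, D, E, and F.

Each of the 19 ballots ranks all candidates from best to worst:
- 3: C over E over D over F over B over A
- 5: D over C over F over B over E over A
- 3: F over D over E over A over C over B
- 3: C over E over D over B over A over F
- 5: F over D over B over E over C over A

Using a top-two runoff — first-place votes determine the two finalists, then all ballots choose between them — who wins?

Round 1 first-place votes: A 0, B 0, C 6, D 5, E 0, F 8. F and C advance.
Runoff: F is ranked above C on 8 ballots, C above F on 11.

C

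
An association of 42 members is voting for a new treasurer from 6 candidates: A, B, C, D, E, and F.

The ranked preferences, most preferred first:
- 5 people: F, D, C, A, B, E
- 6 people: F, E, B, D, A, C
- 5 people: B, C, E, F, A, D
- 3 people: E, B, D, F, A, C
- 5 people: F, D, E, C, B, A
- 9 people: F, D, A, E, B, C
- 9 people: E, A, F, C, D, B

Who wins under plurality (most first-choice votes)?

F

First-place votes: A 0, B 5, C 0, D 0, E 12, F 25.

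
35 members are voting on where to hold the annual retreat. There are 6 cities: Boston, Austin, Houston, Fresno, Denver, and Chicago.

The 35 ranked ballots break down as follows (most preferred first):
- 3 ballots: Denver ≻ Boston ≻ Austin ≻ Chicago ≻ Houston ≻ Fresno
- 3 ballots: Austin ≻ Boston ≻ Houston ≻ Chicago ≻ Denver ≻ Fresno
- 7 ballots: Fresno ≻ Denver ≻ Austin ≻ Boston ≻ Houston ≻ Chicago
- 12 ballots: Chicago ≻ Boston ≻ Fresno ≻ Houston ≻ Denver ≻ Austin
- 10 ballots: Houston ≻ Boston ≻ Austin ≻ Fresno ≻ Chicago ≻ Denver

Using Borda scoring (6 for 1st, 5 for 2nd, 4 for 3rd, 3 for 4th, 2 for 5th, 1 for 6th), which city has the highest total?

Boston: 3×5 + 3×5 + 7×3 + 12×5 + 10×5 = 161
Austin: 3×4 + 3×6 + 7×4 + 12×1 + 10×4 = 110
Houston: 3×2 + 3×4 + 7×2 + 12×3 + 10×6 = 128
Fresno: 3×1 + 3×1 + 7×6 + 12×4 + 10×3 = 126
Denver: 3×6 + 3×2 + 7×5 + 12×2 + 10×1 = 93
Chicago: 3×3 + 3×3 + 7×1 + 12×6 + 10×2 = 117

Boston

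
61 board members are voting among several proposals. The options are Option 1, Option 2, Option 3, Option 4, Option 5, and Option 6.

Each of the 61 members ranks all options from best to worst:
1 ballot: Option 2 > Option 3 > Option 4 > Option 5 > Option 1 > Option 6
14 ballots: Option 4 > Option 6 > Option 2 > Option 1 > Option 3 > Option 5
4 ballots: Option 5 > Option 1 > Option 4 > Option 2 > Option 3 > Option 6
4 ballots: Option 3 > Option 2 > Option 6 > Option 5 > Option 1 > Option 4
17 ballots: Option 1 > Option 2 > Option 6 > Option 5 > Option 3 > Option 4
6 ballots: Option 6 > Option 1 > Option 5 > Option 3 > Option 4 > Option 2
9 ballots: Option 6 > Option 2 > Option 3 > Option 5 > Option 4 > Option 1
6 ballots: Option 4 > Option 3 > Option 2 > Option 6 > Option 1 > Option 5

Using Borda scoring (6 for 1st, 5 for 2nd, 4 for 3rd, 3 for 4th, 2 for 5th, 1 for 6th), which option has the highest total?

Option 1: 1×2 + 14×3 + 4×5 + 4×2 + 17×6 + 6×5 + 9×1 + 6×2 = 225
Option 2: 1×6 + 14×4 + 4×3 + 4×5 + 17×5 + 6×1 + 9×5 + 6×4 = 254
Option 3: 1×5 + 14×2 + 4×2 + 4×6 + 17×2 + 6×3 + 9×4 + 6×5 = 183
Option 4: 1×4 + 14×6 + 4×4 + 4×1 + 17×1 + 6×2 + 9×2 + 6×6 = 191
Option 5: 1×3 + 14×1 + 4×6 + 4×3 + 17×3 + 6×4 + 9×3 + 6×1 = 161
Option 6: 1×1 + 14×5 + 4×1 + 4×4 + 17×4 + 6×6 + 9×6 + 6×3 = 267

Option 6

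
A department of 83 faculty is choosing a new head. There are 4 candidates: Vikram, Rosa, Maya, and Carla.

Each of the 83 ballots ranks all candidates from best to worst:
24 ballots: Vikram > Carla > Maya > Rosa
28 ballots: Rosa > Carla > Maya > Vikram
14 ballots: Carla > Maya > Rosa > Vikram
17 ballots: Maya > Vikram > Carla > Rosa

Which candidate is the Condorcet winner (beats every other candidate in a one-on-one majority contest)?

Carla vs Vikram: 42–41
Carla vs Rosa: 55–28
Carla vs Maya: 66–17
Carla beats every other candidate.

Carla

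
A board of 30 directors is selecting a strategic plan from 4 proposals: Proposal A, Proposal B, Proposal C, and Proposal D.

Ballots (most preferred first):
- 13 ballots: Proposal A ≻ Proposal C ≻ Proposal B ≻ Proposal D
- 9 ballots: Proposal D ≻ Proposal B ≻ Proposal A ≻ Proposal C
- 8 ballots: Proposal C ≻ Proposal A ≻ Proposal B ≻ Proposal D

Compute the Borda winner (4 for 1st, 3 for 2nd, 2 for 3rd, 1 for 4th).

Proposal A

Proposal A: 13×4 + 9×2 + 8×3 = 94
Proposal B: 13×2 + 9×3 + 8×2 = 69
Proposal C: 13×3 + 9×1 + 8×4 = 80
Proposal D: 13×1 + 9×4 + 8×1 = 57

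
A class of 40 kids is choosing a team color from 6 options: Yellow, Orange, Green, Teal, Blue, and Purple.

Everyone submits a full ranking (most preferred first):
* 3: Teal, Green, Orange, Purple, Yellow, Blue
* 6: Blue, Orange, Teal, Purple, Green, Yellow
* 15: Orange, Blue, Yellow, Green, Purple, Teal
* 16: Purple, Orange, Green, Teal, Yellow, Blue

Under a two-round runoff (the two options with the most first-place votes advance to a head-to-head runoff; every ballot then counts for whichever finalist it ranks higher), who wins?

Round 1 first-place votes: Yellow 0, Orange 15, Green 0, Teal 3, Blue 6, Purple 16. Purple and Orange advance.
Runoff: Purple is ranked above Orange on 16 ballots, Orange above Purple on 24.

Orange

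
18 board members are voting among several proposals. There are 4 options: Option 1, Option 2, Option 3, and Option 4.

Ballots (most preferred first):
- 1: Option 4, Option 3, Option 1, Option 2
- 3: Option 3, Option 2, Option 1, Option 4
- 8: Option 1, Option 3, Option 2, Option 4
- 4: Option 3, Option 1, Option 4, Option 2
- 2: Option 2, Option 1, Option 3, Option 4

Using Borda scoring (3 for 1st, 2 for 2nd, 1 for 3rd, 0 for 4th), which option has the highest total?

Option 3

Option 1: 1×1 + 3×1 + 8×3 + 4×2 + 2×2 = 40
Option 2: 1×0 + 3×2 + 8×1 + 4×0 + 2×3 = 20
Option 3: 1×2 + 3×3 + 8×2 + 4×3 + 2×1 = 41
Option 4: 1×3 + 3×0 + 8×0 + 4×1 + 2×0 = 7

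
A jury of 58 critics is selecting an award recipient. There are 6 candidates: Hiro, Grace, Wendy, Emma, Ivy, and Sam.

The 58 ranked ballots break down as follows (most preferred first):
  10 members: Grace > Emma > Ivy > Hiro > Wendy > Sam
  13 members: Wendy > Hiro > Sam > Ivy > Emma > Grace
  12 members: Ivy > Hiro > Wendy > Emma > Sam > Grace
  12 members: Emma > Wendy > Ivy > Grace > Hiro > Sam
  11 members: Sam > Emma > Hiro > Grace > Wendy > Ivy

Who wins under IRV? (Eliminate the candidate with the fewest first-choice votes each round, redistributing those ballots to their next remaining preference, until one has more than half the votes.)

Emma

Round 1: Hiro 0, Grace 10, Wendy 13, Emma 12, Ivy 12, Sam 11. Hiro eliminated.
Round 2: Grace 10, Wendy 13, Emma 12, Ivy 12, Sam 11. Grace eliminated.
Round 3: Wendy 13, Emma 22, Ivy 12, Sam 11. Sam eliminated.
Round 4: Wendy 13, Emma 33, Ivy 12. Emma has a majority (≥30).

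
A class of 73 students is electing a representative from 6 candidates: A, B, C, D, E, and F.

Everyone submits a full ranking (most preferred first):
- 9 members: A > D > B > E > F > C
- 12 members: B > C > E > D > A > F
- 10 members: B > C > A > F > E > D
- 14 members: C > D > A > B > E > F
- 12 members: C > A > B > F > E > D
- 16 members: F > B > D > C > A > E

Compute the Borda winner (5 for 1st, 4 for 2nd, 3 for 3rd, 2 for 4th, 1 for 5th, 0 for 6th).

A: 9×5 + 12×1 + 10×3 + 14×3 + 12×4 + 16×1 = 193
B: 9×3 + 12×5 + 10×5 + 14×2 + 12×3 + 16×4 = 265
C: 9×0 + 12×4 + 10×4 + 14×5 + 12×5 + 16×2 = 250
D: 9×4 + 12×2 + 10×0 + 14×4 + 12×0 + 16×3 = 164
E: 9×2 + 12×3 + 10×1 + 14×1 + 12×1 + 16×0 = 90
F: 9×1 + 12×0 + 10×2 + 14×0 + 12×2 + 16×5 = 133

B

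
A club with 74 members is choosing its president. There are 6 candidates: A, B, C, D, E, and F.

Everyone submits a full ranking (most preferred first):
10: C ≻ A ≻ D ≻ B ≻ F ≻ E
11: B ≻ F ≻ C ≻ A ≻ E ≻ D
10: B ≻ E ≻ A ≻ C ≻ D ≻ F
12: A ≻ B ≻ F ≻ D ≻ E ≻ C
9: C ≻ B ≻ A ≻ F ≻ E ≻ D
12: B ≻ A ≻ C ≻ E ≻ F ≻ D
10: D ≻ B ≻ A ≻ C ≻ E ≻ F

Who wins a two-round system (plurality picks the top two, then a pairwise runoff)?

Round 1 first-place votes: A 12, B 33, C 19, D 10, E 0, F 0. B and C advance.
Runoff: B is ranked above C on 55 ballots, C above B on 19.

B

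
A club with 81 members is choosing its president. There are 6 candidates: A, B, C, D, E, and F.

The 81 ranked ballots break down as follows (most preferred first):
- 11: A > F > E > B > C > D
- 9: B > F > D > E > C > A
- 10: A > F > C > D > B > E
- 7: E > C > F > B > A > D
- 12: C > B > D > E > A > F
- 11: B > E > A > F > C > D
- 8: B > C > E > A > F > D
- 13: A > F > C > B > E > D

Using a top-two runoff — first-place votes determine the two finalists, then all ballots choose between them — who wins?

Round 1 first-place votes: A 34, B 28, C 12, D 0, E 7, F 0. A and B advance.
Runoff: A is ranked above B on 34 ballots, B above A on 47.

B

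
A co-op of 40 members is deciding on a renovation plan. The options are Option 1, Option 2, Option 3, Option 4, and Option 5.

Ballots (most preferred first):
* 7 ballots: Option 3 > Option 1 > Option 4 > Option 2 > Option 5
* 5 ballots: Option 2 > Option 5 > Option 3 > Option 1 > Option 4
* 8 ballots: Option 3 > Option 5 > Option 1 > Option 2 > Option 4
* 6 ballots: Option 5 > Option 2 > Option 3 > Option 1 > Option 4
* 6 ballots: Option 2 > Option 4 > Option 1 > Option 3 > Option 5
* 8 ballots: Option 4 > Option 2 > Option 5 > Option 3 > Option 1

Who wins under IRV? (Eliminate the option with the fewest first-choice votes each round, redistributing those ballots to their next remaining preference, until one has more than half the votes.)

Option 2

Round 1: Option 1 0, Option 2 11, Option 3 15, Option 4 8, Option 5 6. Option 1 eliminated.
Round 2: Option 2 11, Option 3 15, Option 4 8, Option 5 6. Option 5 eliminated.
Round 3: Option 2 17, Option 3 15, Option 4 8. Option 4 eliminated.
Round 4: Option 2 25, Option 3 15. Option 2 has a majority (≥21).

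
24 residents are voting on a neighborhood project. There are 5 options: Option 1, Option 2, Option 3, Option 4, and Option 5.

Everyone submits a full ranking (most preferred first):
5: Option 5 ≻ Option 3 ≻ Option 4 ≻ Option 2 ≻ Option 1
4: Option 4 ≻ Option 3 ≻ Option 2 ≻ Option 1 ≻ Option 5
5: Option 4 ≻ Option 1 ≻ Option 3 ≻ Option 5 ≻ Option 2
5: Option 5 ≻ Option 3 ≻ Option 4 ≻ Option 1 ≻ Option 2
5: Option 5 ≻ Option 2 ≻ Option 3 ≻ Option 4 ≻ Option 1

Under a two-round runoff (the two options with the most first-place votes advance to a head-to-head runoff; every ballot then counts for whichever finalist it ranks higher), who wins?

Round 1 first-place votes: Option 1 0, Option 2 0, Option 3 0, Option 4 9, Option 5 15. Option 5 and Option 4 advance.
Runoff: Option 5 is ranked above Option 4 on 15 ballots, Option 4 above Option 5 on 9.

Option 5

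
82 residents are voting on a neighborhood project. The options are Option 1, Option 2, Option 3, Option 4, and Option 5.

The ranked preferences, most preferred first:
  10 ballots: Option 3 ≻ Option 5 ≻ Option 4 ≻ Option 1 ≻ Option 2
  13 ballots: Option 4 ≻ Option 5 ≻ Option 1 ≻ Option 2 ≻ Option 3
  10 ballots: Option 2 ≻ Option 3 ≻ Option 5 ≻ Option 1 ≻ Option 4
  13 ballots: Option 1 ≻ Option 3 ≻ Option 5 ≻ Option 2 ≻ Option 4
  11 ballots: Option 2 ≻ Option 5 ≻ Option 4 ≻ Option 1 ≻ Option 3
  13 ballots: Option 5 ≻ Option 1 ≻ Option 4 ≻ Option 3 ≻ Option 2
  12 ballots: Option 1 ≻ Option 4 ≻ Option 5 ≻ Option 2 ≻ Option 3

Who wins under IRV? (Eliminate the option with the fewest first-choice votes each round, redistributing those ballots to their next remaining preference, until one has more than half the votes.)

Option 5

Round 1: Option 1 25, Option 2 21, Option 3 10, Option 4 13, Option 5 13. Option 3 eliminated.
Round 2: Option 1 25, Option 2 21, Option 4 13, Option 5 23. Option 4 eliminated.
Round 3: Option 1 25, Option 2 21, Option 5 36. Option 2 eliminated.
Round 4: Option 1 25, Option 5 57. Option 5 has a majority (≥42).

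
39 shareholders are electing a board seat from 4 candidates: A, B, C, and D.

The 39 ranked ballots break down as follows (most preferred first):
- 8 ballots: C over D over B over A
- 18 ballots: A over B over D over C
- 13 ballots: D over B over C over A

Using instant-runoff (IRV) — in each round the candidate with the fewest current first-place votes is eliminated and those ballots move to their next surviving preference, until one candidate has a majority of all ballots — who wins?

D

Round 1: A 18, B 0, C 8, D 13. B eliminated.
Round 2: A 18, C 8, D 13. C eliminated.
Round 3: A 18, D 21. D has a majority (≥20).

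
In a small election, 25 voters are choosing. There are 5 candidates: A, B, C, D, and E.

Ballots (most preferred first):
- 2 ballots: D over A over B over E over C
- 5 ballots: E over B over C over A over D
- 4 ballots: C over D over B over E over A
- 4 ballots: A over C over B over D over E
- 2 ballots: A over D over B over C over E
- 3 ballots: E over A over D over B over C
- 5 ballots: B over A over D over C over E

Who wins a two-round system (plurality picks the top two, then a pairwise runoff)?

Round 1 first-place votes: A 6, B 5, C 4, D 2, E 8. E and A advance.
Runoff: E is ranked above A on 12 ballots, A above E on 13.

A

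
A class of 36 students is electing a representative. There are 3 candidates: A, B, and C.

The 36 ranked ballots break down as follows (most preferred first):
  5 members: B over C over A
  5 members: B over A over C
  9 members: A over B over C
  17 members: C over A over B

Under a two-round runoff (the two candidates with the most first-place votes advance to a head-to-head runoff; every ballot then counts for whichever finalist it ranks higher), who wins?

Round 1 first-place votes: A 9, B 10, C 17. C and B advance.
Runoff: C is ranked above B on 17 ballots, B above C on 19.

B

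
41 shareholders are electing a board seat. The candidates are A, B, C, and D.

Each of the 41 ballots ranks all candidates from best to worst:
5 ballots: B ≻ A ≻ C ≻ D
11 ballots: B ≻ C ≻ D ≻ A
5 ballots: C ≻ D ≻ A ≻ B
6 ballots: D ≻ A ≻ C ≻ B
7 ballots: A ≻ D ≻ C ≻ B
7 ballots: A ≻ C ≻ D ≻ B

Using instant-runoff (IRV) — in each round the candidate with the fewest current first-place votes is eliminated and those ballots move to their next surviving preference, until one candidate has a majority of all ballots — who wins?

A

Round 1: A 14, B 16, C 5, D 6. C eliminated.
Round 2: A 14, B 16, D 11. D eliminated.
Round 3: A 25, B 16. A has a majority (≥21).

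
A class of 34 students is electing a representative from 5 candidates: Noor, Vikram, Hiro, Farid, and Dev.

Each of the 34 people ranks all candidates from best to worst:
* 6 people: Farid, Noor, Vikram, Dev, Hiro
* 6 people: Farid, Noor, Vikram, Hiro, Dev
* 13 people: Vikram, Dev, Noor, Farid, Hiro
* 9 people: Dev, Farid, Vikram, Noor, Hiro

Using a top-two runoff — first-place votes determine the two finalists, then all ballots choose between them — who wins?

Round 1 first-place votes: Noor 0, Vikram 13, Hiro 0, Farid 12, Dev 9. Vikram and Farid advance.
Runoff: Vikram is ranked above Farid on 13 ballots, Farid above Vikram on 21.

Farid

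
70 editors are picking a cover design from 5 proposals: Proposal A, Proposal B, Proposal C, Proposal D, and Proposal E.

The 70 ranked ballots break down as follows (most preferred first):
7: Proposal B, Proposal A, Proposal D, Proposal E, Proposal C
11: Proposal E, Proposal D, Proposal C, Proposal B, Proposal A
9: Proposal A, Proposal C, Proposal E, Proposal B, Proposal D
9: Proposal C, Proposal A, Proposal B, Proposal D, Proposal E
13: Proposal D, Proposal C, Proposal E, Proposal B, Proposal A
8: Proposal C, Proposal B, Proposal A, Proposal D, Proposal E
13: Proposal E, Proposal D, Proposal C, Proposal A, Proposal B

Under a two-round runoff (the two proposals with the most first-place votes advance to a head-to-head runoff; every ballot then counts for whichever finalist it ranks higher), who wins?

Round 1 first-place votes: Proposal A 9, Proposal B 7, Proposal C 17, Proposal D 13, Proposal E 24. Proposal E and Proposal C advance.
Runoff: Proposal E is ranked above Proposal C on 31 ballots, Proposal C above Proposal E on 39.

Proposal C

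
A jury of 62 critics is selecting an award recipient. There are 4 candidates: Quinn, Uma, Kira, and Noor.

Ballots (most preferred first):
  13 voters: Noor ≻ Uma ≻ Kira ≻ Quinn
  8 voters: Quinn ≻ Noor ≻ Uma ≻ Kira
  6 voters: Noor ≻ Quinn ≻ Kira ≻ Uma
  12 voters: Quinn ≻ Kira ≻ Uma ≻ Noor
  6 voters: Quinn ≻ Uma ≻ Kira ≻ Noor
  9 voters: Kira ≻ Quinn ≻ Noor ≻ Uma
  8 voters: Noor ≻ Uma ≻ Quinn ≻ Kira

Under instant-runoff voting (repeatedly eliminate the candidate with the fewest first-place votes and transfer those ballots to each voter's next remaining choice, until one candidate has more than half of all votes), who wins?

Quinn

Round 1: Quinn 26, Uma 0, Kira 9, Noor 27. Uma eliminated.
Round 2: Quinn 26, Kira 9, Noor 27. Kira eliminated.
Round 3: Quinn 35, Noor 27. Quinn has a majority (≥32).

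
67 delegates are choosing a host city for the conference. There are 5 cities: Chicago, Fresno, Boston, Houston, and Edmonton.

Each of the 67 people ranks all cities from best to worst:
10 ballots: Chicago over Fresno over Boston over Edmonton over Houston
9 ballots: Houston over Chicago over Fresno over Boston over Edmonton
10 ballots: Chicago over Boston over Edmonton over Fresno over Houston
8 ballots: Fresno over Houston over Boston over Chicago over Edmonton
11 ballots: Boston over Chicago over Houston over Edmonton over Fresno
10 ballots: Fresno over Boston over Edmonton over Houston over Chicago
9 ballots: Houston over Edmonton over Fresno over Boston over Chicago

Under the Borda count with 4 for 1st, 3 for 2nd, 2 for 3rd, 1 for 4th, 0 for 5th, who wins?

Boston

Chicago: 10×4 + 9×3 + 10×4 + 8×1 + 11×3 + 10×0 + 9×0 = 148
Fresno: 10×3 + 9×2 + 10×1 + 8×4 + 11×0 + 10×4 + 9×2 = 148
Boston: 10×2 + 9×1 + 10×3 + 8×2 + 11×4 + 10×3 + 9×1 = 158
Houston: 10×0 + 9×4 + 10×0 + 8×3 + 11×2 + 10×1 + 9×4 = 128
Edmonton: 10×1 + 9×0 + 10×2 + 8×0 + 11×1 + 10×2 + 9×3 = 88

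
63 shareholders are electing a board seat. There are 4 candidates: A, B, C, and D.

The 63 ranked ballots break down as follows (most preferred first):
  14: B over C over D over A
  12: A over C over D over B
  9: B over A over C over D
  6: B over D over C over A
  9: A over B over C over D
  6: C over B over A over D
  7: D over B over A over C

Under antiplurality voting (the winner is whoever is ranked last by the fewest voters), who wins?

Last-place votes: A 20, B 12, C 7, D 24.

C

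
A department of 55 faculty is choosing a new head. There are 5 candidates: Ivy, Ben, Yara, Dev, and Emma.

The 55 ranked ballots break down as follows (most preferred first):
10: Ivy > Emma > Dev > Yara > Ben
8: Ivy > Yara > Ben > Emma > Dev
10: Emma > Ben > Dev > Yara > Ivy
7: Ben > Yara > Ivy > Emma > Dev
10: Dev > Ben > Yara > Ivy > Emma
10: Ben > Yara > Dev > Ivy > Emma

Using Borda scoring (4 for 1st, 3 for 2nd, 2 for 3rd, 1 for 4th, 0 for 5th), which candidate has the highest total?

Ivy: 10×4 + 8×4 + 10×0 + 7×2 + 10×1 + 10×1 = 106
Ben: 10×0 + 8×2 + 10×3 + 7×4 + 10×3 + 10×4 = 144
Yara: 10×1 + 8×3 + 10×1 + 7×3 + 10×2 + 10×3 = 115
Dev: 10×2 + 8×0 + 10×2 + 7×0 + 10×4 + 10×2 = 100
Emma: 10×3 + 8×1 + 10×4 + 7×1 + 10×0 + 10×0 = 85

Ben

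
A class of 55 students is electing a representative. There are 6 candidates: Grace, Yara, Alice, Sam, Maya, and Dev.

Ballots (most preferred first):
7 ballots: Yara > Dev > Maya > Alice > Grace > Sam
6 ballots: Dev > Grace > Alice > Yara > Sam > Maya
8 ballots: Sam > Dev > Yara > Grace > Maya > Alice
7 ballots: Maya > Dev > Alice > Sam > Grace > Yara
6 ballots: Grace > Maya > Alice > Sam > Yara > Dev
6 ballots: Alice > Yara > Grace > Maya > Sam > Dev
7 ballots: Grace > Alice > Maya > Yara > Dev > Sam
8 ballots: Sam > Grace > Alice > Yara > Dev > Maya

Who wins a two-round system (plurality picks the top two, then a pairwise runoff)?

Grace

Round 1 first-place votes: Grace 13, Yara 7, Alice 6, Sam 16, Maya 7, Dev 6. Sam and Grace advance.
Runoff: Sam is ranked above Grace on 23 ballots, Grace above Sam on 32.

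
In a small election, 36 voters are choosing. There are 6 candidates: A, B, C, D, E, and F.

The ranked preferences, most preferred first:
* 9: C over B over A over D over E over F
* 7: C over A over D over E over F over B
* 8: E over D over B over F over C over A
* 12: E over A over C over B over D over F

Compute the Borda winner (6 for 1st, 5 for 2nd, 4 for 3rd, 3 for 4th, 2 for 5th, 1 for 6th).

A: 9×4 + 7×5 + 8×1 + 12×5 = 139
B: 9×5 + 7×1 + 8×4 + 12×3 = 120
C: 9×6 + 7×6 + 8×2 + 12×4 = 160
D: 9×3 + 7×4 + 8×5 + 12×2 = 119
E: 9×2 + 7×3 + 8×6 + 12×6 = 159
F: 9×1 + 7×2 + 8×3 + 12×1 = 59

C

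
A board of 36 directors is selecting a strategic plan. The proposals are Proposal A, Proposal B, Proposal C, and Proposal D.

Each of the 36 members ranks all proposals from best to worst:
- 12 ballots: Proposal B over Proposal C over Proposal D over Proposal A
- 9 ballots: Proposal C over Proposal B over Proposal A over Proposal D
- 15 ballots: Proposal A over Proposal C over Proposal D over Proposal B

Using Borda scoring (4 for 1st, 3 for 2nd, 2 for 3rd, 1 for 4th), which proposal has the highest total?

Proposal C

Proposal A: 12×1 + 9×2 + 15×4 = 90
Proposal B: 12×4 + 9×3 + 15×1 = 90
Proposal C: 12×3 + 9×4 + 15×3 = 117
Proposal D: 12×2 + 9×1 + 15×2 = 63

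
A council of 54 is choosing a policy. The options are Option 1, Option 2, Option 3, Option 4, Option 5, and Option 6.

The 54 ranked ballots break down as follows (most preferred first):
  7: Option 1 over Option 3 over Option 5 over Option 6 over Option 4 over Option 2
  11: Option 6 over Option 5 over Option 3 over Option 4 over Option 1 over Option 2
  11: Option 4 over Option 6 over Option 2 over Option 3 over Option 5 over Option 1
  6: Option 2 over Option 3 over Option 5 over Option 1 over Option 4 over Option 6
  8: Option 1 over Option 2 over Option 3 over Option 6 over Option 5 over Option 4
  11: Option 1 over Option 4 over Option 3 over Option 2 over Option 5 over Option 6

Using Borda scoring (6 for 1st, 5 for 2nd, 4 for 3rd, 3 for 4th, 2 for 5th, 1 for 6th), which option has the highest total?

Option 3

Option 1: 7×6 + 11×2 + 11×1 + 6×3 + 8×6 + 11×6 = 207
Option 2: 7×1 + 11×1 + 11×4 + 6×6 + 8×5 + 11×3 = 171
Option 3: 7×5 + 11×4 + 11×3 + 6×5 + 8×4 + 11×4 = 218
Option 4: 7×2 + 11×3 + 11×6 + 6×2 + 8×1 + 11×5 = 188
Option 5: 7×4 + 11×5 + 11×2 + 6×4 + 8×2 + 11×2 = 167
Option 6: 7×3 + 11×6 + 11×5 + 6×1 + 8×3 + 11×1 = 183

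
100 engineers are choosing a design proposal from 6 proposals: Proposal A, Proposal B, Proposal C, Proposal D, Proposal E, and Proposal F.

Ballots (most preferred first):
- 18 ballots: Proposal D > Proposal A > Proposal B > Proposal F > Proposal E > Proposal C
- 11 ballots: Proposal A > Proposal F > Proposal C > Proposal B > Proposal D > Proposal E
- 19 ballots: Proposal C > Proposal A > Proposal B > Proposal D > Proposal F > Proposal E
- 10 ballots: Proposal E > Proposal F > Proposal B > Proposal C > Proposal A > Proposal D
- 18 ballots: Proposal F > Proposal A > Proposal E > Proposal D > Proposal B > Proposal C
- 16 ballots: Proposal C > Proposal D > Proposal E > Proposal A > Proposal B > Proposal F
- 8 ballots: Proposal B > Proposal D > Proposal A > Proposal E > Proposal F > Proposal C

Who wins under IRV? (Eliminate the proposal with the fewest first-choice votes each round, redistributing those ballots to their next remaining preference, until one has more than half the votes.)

Proposal F

Round 1: Proposal A 11, Proposal B 8, Proposal C 35, Proposal D 18, Proposal E 10, Proposal F 18. Proposal B eliminated.
Round 2: Proposal A 11, Proposal C 35, Proposal D 26, Proposal E 10, Proposal F 18. Proposal E eliminated.
Round 3: Proposal A 11, Proposal C 35, Proposal D 26, Proposal F 28. Proposal A eliminated.
Round 4: Proposal C 35, Proposal D 26, Proposal F 39. Proposal D eliminated.
Round 5: Proposal C 35, Proposal F 65. Proposal F has a majority (≥51).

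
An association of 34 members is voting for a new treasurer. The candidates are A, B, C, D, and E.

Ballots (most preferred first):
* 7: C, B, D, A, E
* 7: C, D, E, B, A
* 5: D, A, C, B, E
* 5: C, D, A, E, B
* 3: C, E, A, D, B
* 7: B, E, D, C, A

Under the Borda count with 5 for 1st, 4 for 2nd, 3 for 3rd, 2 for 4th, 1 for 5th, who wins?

A: 7×2 + 7×1 + 5×4 + 5×3 + 3×3 + 7×1 = 72
B: 7×4 + 7×2 + 5×2 + 5×1 + 3×1 + 7×5 = 95
C: 7×5 + 7×5 + 5×3 + 5×5 + 3×5 + 7×2 = 139
D: 7×3 + 7×4 + 5×5 + 5×4 + 3×2 + 7×3 = 121
E: 7×1 + 7×3 + 5×1 + 5×2 + 3×4 + 7×4 = 83

C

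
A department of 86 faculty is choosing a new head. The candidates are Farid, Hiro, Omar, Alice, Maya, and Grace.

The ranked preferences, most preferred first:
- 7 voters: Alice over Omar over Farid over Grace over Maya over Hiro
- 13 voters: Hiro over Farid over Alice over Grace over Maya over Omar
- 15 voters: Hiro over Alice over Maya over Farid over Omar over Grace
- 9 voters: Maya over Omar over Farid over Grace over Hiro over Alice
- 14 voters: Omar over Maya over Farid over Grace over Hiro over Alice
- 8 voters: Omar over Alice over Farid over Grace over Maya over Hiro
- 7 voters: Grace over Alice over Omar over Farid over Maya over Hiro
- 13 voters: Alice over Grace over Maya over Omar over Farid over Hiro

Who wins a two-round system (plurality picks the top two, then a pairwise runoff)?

Omar

Round 1 first-place votes: Farid 0, Hiro 28, Omar 22, Alice 20, Maya 9, Grace 7. Hiro and Omar advance.
Runoff: Hiro is ranked above Omar on 28 ballots, Omar above Hiro on 58.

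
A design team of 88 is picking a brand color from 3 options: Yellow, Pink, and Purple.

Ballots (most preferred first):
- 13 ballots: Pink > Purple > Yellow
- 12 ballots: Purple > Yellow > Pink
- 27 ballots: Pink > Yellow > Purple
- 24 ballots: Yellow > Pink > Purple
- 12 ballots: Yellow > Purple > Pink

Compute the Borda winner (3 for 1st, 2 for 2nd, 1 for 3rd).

Yellow

Yellow: 13×1 + 12×2 + 27×2 + 24×3 + 12×3 = 199
Pink: 13×3 + 12×1 + 27×3 + 24×2 + 12×1 = 192
Purple: 13×2 + 12×3 + 27×1 + 24×1 + 12×2 = 137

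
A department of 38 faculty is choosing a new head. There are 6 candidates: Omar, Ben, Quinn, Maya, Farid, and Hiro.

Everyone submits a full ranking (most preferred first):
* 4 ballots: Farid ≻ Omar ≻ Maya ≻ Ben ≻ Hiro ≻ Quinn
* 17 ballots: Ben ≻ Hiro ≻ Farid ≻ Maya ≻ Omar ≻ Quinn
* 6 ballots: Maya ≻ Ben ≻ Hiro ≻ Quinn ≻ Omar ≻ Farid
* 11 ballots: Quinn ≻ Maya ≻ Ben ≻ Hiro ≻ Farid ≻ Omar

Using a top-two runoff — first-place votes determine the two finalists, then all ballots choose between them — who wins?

Round 1 first-place votes: Omar 0, Ben 17, Quinn 11, Maya 6, Farid 4, Hiro 0. Ben and Quinn advance.
Runoff: Ben is ranked above Quinn on 27 ballots, Quinn above Ben on 11.

Ben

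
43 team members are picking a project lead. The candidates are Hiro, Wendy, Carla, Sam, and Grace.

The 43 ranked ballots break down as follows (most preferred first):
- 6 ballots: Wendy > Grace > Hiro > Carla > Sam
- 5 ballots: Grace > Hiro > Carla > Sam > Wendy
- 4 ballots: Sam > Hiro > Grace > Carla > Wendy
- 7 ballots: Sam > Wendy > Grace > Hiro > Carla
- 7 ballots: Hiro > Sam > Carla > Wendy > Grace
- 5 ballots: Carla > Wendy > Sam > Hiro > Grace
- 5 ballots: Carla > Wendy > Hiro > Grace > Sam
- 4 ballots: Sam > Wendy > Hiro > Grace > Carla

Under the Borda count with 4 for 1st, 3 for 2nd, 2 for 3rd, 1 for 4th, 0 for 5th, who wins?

Hiro

Hiro: 6×2 + 5×3 + 4×3 + 7×1 + 7×4 + 5×1 + 5×2 + 4×2 = 97
Wendy: 6×4 + 5×0 + 4×0 + 7×3 + 7×1 + 5×3 + 5×3 + 4×3 = 94
Carla: 6×1 + 5×2 + 4×1 + 7×0 + 7×2 + 5×4 + 5×4 + 4×0 = 74
Sam: 6×0 + 5×1 + 4×4 + 7×4 + 7×3 + 5×2 + 5×0 + 4×4 = 96
Grace: 6×3 + 5×4 + 4×2 + 7×2 + 7×0 + 5×0 + 5×1 + 4×1 = 69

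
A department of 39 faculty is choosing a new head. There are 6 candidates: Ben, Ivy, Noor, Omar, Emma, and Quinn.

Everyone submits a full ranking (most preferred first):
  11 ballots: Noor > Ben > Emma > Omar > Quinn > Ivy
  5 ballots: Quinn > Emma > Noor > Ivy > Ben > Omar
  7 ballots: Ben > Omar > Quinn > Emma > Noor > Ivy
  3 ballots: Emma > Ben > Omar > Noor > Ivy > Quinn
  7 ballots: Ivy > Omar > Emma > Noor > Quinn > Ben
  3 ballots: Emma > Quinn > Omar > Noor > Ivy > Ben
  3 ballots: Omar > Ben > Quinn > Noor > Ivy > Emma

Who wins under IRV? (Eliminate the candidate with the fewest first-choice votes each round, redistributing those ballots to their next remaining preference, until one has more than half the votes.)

Emma

Round 1: Ben 7, Ivy 7, Noor 11, Omar 3, Emma 6, Quinn 5. Omar eliminated.
Round 2: Ben 10, Ivy 7, Noor 11, Emma 6, Quinn 5. Quinn eliminated.
Round 3: Ben 10, Ivy 7, Noor 11, Emma 11. Ivy eliminated.
Round 4: Ben 10, Noor 11, Emma 18. Ben eliminated.
Round 5: Noor 14, Emma 25. Emma has a majority (≥20).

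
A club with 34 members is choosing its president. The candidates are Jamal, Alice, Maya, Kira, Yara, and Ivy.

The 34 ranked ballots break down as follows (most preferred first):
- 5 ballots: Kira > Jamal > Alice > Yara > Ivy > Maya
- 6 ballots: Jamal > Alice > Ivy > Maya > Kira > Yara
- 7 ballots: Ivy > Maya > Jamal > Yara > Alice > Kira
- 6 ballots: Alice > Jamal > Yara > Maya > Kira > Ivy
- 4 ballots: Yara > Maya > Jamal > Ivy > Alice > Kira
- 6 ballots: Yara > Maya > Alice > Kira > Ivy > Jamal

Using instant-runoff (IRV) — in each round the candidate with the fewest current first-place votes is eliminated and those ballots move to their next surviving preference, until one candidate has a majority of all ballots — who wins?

Jamal

Round 1: Jamal 6, Alice 6, Maya 0, Kira 5, Yara 10, Ivy 7. Maya eliminated.
Round 2: Jamal 6, Alice 6, Kira 5, Yara 10, Ivy 7. Kira eliminated.
Round 3: Jamal 11, Alice 6, Yara 10, Ivy 7. Alice eliminated.
Round 4: Jamal 17, Yara 10, Ivy 7. Ivy eliminated.
Round 5: Jamal 24, Yara 10. Jamal has a majority (≥18).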